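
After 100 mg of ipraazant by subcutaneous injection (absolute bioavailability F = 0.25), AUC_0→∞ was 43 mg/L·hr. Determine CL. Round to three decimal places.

CL = 0.581 L/hr

CL = F × Dose / AUC_0→∞
   = 0.25 × 100 / 43 = 0.581395 L/hr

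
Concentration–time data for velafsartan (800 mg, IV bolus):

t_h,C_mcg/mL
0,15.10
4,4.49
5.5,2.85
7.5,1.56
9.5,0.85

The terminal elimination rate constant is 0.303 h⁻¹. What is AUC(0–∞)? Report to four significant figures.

Trapezoidal AUC_0→9.5:
  [0→4]: (15.10+4.49)/2 × 4 = 39.18
  [4→5.5]: (4.49+2.85)/2 × 1.5 = 5.505
  [5.5→7.5]: (2.85+1.56)/2 × 2 = 4.41
  [7.5→9.5]: (1.56+0.85)/2 × 2 = 2.41
  Sum = 51.505 mcg/mL·h
Extrapolated tail: C_last / k_e = 0.85 / 0.303 = 2.805
AUC_0→∞ = 51.505 + 2.805 = 54.31 mcg/mL·h

AUC = 54.31 mcg/mL·h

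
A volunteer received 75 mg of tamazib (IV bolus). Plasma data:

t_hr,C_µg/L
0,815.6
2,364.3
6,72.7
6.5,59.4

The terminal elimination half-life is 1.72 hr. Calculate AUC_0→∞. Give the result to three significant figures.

Trapezoidal AUC_0→6.5:
  [0→2]: (815.6+364.3)/2 × 2 = 1179.9
  [2→6]: (364.3+72.7)/2 × 4 = 874.0
  [6→6.5]: (72.7+59.4)/2 × 0.5 = 33.025
  Sum = 2086.925 µg/L·hr
k_e = ln2 / t½ = 0.693147 / 1.72 = 0.4030 hr^-1
Extrapolated tail: C_last / k_e = 59.4 / 0.403 = 147.395
AUC_0→∞ = 2086.925 + 147.395 = 2234.32 µg/L·hr

AUC = 2230 µg/L·hr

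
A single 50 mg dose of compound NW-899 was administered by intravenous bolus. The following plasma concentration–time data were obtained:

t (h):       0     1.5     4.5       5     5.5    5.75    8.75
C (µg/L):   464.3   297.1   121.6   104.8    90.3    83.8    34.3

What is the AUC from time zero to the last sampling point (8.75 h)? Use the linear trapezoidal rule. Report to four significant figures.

AUC = 1503 µg/L·h

Trapezoidal AUC_0→8.75:
  [0→1.5]: (464.3+297.1)/2 × 1.5 = 571.05
  [1.5→4.5]: (297.1+121.6)/2 × 3 = 628.05
  [4.5→5]: (121.6+104.8)/2 × 0.5 = 56.6
  [5→5.5]: (104.8+90.3)/2 × 0.5 = 48.775
  [5.5→5.75]: (90.3+83.8)/2 × 0.25 = 21.7625
  [5.75→8.75]: (83.8+34.3)/2 × 3 = 177.15
  Sum = 1503.3875 µg/L·h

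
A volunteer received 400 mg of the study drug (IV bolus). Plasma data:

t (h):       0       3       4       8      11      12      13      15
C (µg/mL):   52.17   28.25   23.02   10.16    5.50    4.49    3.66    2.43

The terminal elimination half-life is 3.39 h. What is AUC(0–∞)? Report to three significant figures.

AUC = 263 µg/mL·h

Trapezoidal AUC_0→15:
  [0→3]: (52.17+28.25)/2 × 3 = 120.63
  [3→4]: (28.25+23.02)/2 × 1 = 25.635
  [4→8]: (23.02+10.16)/2 × 4 = 66.36
  [8→11]: (10.16+5.50)/2 × 3 = 23.49
  [11→12]: (5.50+4.49)/2 × 1 = 4.995
  [12→13]: (4.49+3.66)/2 × 1 = 4.075
  [13→15]: (3.66+2.43)/2 × 2 = 6.09
  Sum = 251.275 µg/mL·h
k_e = ln2 / t½ = 0.693147 / 3.39 = 0.2045 h^-1
Extrapolated tail: C_last / k_e = 2.43 / 0.2045 = 11.883
AUC_0→∞ = 251.275 + 11.883 = 263.158 µg/mL·h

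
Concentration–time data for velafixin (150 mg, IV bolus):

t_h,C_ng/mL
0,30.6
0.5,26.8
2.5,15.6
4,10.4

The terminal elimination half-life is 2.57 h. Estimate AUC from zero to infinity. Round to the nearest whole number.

Trapezoidal AUC_0→4:
  [0→0.5]: (30.6+26.8)/2 × 0.5 = 14.35
  [0.5→2.5]: (26.8+15.6)/2 × 2 = 42.4
  [2.5→4]: (15.6+10.4)/2 × 1.5 = 19.5
  Sum = 76.25 ng/mL·h
k_e = ln2 / t½ = 0.693147 / 2.57 = 0.2697 h^-1
Extrapolated tail: C_last / k_e = 10.4 / 0.2697 = 38.561
AUC_0→∞ = 76.25 + 38.561 = 114.811 ng/mL·h

AUC = 115 ng/mL·h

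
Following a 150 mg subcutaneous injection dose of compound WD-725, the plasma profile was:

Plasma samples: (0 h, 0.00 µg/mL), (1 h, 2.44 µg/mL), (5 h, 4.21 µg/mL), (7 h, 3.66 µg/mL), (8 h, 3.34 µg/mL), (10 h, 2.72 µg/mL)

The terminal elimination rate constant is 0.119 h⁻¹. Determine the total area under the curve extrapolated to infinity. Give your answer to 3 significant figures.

Trapezoidal AUC_0→10:
  [0→1]: (0.00+2.44)/2 × 1 = 1.22
  [1→5]: (2.44+4.21)/2 × 4 = 13.3
  [5→7]: (4.21+3.66)/2 × 2 = 7.87
  [7→8]: (3.66+3.34)/2 × 1 = 3.5
  [8→10]: (3.34+2.72)/2 × 2 = 6.06
  Sum = 31.95 µg/mL·h
Extrapolated tail: C_last / k_e = 2.72 / 0.119 = 22.857
AUC_0→∞ = 31.95 + 22.857 = 54.807 µg/mL·h

AUC = 54.8 µg/mL·h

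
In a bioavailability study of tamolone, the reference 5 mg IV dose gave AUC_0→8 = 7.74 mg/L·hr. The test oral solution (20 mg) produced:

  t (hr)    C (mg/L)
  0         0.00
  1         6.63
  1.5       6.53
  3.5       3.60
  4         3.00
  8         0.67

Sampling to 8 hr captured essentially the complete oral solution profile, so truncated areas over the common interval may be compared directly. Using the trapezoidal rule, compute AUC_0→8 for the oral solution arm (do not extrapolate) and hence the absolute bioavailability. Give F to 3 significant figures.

F = 0.831

Trapezoidal AUC_0→8 (oral solution):
  [0→1]: (0.00+6.63)/2 × 1 = 3.315
  [1→1.5]: (6.63+6.53)/2 × 0.5 = 3.29
  [1.5→3.5]: (6.53+3.60)/2 × 2 = 10.13
  [3.5→4]: (3.60+3.00)/2 × 0.5 = 1.65
  [4→8]: (3.00+0.67)/2 × 4 = 7.34
  Sum = 25.725 mg/L·hr
F = (AUC_ev/D_ev)/(AUC_iv/D_iv) = (25.725/20)/(7.74/5) = 1.28625/1.548 = 0.8309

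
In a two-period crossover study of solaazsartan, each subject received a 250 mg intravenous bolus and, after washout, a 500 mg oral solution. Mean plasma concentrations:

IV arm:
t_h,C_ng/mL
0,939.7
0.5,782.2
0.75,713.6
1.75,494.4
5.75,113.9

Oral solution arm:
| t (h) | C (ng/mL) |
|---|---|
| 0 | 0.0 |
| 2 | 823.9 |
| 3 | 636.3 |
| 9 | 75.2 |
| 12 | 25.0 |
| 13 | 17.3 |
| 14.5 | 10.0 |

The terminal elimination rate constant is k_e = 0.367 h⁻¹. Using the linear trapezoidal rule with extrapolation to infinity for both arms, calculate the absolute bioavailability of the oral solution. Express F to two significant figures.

F = 0.71

Trapezoidal AUC_0→5.75 (IV):
  [0→0.5]: (939.7+782.2)/2 × 0.5 = 430.475
  [0.5→0.75]: (782.2+713.6)/2 × 0.25 = 186.975
  [0.75→1.75]: (713.6+494.4)/2 × 1 = 604.0
  [1.75→5.75]: (494.4+113.9)/2 × 4 = 1216.6
  Sum = 2438.05 ng/mL·h
IV tail: 113.9/0.367 = 310.354; AUC_iv,0→∞ = 2438.05 + 310.354 = 2748.404 ng/mL·h
Trapezoidal AUC_0→14.5 (oral solution):
  [0→2]: (0.0+823.9)/2 × 2 = 823.9
  [2→3]: (823.9+636.3)/2 × 1 = 730.1
  [3→9]: (636.3+75.2)/2 × 6 = 2134.5
  [9→12]: (75.2+25.0)/2 × 3 = 150.3
  [12→13]: (25.0+17.3)/2 × 1 = 21.15
  [13→14.5]: (17.3+10.0)/2 × 1.5 = 20.475
  Sum = 3880.425 ng/mL·h
oral solution tail: 10.0/0.367 = 27.248; AUC_ev,0→∞ = 3880.425 + 27.248 = 3907.673 ng/mL·h
F = (AUC_ev/D_ev)/(AUC_iv/D_iv) = (3907.673/500)/(2748.404/250) = 7.815346/10.993616 = 0.7109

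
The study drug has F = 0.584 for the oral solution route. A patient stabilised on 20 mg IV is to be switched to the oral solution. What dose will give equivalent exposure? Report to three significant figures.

D_oral = 34.2 mg

For equal systemic exposure: F × D_ev = D_iv
D_ev = D_iv / F = 20 / 0.584 = 34.2466 mg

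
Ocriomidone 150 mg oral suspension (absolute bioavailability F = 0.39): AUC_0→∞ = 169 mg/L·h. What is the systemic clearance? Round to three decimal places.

CL = 0.346 L/h

CL = F × Dose / AUC_0→∞
   = 0.39 × 150 / 169 = 0.346154 L/h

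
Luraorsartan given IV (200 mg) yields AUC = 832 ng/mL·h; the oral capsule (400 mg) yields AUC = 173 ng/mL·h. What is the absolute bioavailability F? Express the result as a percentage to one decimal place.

F = 10.4%

F = (AUC_ev / D_ev) / (AUC_iv / D_iv)
  = (173/400) / (832/200)
  = 0.4325 / 4.16 = 0.1040
  = 10.40%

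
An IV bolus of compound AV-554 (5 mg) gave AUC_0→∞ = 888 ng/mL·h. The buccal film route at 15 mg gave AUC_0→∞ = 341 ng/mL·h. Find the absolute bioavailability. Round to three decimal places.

F = (AUC_ev / D_ev) / (AUC_iv / D_iv)
  = (341/15) / (888/5)
  = 22.7333 / 177.6 = 0.1280

F = 0.128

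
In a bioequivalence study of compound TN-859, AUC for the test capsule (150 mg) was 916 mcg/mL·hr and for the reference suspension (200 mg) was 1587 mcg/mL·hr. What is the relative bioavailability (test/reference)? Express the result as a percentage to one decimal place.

F_rel = 77.0%

F_rel = (AUC_test/D_test) / (AUC_ref/D_ref)
      = (916/150) / (1587/200)
      = 6.10667 / 7.935 = 0.7696 = 76.96%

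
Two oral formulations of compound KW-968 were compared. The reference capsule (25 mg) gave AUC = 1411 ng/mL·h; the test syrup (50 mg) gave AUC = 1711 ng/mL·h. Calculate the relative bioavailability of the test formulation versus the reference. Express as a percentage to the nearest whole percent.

F_rel = (AUC_test/D_test) / (AUC_ref/D_ref)
      = (1711/50) / (1411/25)
      = 34.22 / 56.44 = 0.6063 = 60.63%

F_rel = 61%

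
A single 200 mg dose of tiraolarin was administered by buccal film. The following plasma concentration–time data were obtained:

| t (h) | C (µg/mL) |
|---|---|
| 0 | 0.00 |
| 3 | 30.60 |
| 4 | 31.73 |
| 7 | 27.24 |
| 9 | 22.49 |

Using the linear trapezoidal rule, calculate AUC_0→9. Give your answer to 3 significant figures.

AUC = 215 µg/mL·h

Trapezoidal AUC_0→9:
  [0→3]: (0.00+30.60)/2 × 3 = 45.9
  [3→4]: (30.60+31.73)/2 × 1 = 31.165
  [4→7]: (31.73+27.24)/2 × 3 = 88.455
  [7→9]: (27.24+22.49)/2 × 2 = 49.73
  Sum = 215.25 µg/mL·h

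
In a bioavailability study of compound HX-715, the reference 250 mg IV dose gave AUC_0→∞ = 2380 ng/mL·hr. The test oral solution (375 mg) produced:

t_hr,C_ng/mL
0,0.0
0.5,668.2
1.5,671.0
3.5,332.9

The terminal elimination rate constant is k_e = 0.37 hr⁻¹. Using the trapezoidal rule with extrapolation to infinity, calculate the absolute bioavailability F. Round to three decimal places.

F = 0.768

Trapezoidal AUC_0→3.5 (oral solution):
  [0→0.5]: (0.0+668.2)/2 × 0.5 = 167.05
  [0.5→1.5]: (668.2+671.0)/2 × 1 = 669.6
  [1.5→3.5]: (671.0+332.9)/2 × 2 = 1003.9
  Sum = 1840.55 ng/mL·hr
Tail: C_last/k_e = 332.9/0.37 = 899.730
AUC_0→∞ (oral solution) = 1840.55 + 899.730 = 2740.28 ng/mL·hr
F = (AUC_ev/D_ev)/(AUC_iv/D_iv) = (2740.28/375)/(2380/250) = 7.30741/9.52 = 0.7676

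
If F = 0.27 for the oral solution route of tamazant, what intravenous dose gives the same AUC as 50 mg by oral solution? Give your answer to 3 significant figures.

Systemic exposure from an extravascular dose = F × D_ev, so the equivalent IV dose is F × D_ev.
D_iv = F × D_ev = 0.27 × 50 = 13.5 mg

D_iv = 13.5 mg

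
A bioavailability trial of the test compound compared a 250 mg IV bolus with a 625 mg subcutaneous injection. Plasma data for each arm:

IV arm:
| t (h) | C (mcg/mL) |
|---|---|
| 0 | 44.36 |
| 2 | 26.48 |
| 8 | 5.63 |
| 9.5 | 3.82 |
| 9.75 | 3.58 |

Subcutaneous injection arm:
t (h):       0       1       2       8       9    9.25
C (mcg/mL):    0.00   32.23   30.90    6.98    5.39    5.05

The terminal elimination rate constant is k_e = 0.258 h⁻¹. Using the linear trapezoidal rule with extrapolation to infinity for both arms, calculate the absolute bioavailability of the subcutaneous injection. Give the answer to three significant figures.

Trapezoidal AUC_0→9.75 (IV):
  [0→2]: (44.36+26.48)/2 × 2 = 70.84
  [2→8]: (26.48+5.63)/2 × 6 = 96.33
  [8→9.5]: (5.63+3.82)/2 × 1.5 = 7.0875
  [9.5→9.75]: (3.82+3.58)/2 × 0.25 = 0.925
  Sum = 175.1825 mcg/mL·h
IV tail: 3.58/0.258 = 13.876; AUC_iv,0→∞ = 175.1825 + 13.876 = 189.0585 mcg/mL·h
Trapezoidal AUC_0→9.25 (subcutaneous injection):
  [0→1]: (0.00+32.23)/2 × 1 = 16.115
  [1→2]: (32.23+30.90)/2 × 1 = 31.565
  [2→8]: (30.90+6.98)/2 × 6 = 113.64
  [8→9]: (6.98+5.39)/2 × 1 = 6.185
  [9→9.25]: (5.39+5.05)/2 × 0.25 = 1.305
  Sum = 168.81 mcg/mL·h
subcutaneous injection tail: 5.05/0.258 = 19.574; AUC_ev,0→∞ = 168.81 + 19.574 = 188.384 mcg/mL·h
F = (AUC_ev/D_ev)/(AUC_iv/D_iv) = (188.384/625)/(189.0585/250) = 0.3014144/0.756234 = 0.3986

F = 0.399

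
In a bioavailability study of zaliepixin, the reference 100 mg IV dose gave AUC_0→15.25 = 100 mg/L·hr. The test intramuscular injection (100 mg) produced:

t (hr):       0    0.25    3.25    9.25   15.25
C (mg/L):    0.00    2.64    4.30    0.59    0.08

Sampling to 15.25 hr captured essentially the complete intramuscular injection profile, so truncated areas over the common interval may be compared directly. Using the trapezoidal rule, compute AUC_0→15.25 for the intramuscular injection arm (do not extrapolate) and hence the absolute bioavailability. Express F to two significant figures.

F = 0.27

Trapezoidal AUC_0→15.25 (intramuscular injection):
  [0→0.25]: (0.00+2.64)/2 × 0.25 = 0.33
  [0.25→3.25]: (2.64+4.30)/2 × 3 = 10.41
  [3.25→9.25]: (4.30+0.59)/2 × 6 = 14.67
  [9.25→15.25]: (0.59+0.08)/2 × 6 = 2.01
  Sum = 27.42 mg/L·hr
F = (AUC_ev/D_ev)/(AUC_iv/D_iv) = (27.42/100)/(100/100) = 0.2742/1 = 0.2742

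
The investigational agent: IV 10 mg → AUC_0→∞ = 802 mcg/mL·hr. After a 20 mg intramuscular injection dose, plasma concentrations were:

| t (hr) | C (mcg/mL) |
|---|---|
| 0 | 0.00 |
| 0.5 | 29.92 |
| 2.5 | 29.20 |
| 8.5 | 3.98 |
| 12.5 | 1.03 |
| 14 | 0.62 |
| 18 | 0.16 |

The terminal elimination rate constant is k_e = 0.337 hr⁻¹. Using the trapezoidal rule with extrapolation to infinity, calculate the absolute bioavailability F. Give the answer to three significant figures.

Trapezoidal AUC_0→18 (intramuscular injection):
  [0→0.5]: (0.00+29.92)/2 × 0.5 = 7.48
  [0.5→2.5]: (29.92+29.20)/2 × 2 = 59.12
  [2.5→8.5]: (29.20+3.98)/2 × 6 = 99.54
  [8.5→12.5]: (3.98+1.03)/2 × 4 = 10.02
  [12.5→14]: (1.03+0.62)/2 × 1.5 = 1.2375
  [14→18]: (0.62+0.16)/2 × 4 = 1.56
  Sum = 178.9575 mcg/mL·hr
Tail: C_last/k_e = 0.16/0.337 = 0.475
AUC_0→∞ (intramuscular injection) = 178.9575 + 0.475 = 179.4325 mcg/mL·hr
F = (AUC_ev/D_ev)/(AUC_iv/D_iv) = (179.4325/20)/(802/10) = 8.971625/80.2 = 0.1119

F = 0.112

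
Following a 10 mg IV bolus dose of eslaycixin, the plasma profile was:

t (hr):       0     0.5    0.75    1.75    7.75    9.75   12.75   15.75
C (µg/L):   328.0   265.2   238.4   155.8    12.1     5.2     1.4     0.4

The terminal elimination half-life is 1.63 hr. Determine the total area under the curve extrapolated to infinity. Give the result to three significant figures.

Trapezoidal AUC_0→15.75:
  [0→0.5]: (328.0+265.2)/2 × 0.5 = 148.3
  [0.5→0.75]: (265.2+238.4)/2 × 0.25 = 62.95
  [0.75→1.75]: (238.4+155.8)/2 × 1 = 197.1
  [1.75→7.75]: (155.8+12.1)/2 × 6 = 503.7
  [7.75→9.75]: (12.1+5.2)/2 × 2 = 17.3
  [9.75→12.75]: (5.2+1.4)/2 × 3 = 9.9
  [12.75→15.75]: (1.4+0.4)/2 × 3 = 2.7
  Sum = 941.95 µg/L·hr
k_e = ln2 / t½ = 0.693147 / 1.63 = 0.4252 hr^-1
Extrapolated tail: C_last / k_e = 0.4 / 0.4252 = 0.941
AUC_0→∞ = 941.95 + 0.941 = 942.891 µg/L·hr

AUC = 943 µg/L·hr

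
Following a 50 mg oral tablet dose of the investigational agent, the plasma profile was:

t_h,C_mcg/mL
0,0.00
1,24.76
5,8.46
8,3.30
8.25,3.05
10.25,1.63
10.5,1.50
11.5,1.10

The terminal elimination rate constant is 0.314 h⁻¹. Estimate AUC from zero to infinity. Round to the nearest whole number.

AUC = 107 mcg/mL·h

Trapezoidal AUC_0→11.5:
  [0→1]: (0.00+24.76)/2 × 1 = 12.38
  [1→5]: (24.76+8.46)/2 × 4 = 66.44
  [5→8]: (8.46+3.30)/2 × 3 = 17.64
  [8→8.25]: (3.30+3.05)/2 × 0.25 = 0.79375
  [8.25→10.25]: (3.05+1.63)/2 × 2 = 4.68
  [10.25→10.5]: (1.63+1.50)/2 × 0.25 = 0.39125
  [10.5→11.5]: (1.50+1.10)/2 × 1 = 1.3
  Sum = 103.625 mcg/mL·h
Extrapolated tail: C_last / k_e = 1.10 / 0.314 = 3.503
AUC_0→∞ = 103.625 + 3.503 = 107.128 mcg/mL·h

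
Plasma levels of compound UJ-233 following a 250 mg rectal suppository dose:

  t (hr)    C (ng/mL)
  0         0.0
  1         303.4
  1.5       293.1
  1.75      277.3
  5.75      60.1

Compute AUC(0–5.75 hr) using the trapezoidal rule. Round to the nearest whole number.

Trapezoidal AUC_0→5.75:
  [0→1]: (0.0+303.4)/2 × 1 = 151.7
  [1→1.5]: (303.4+293.1)/2 × 0.5 = 149.125
  [1.5→1.75]: (293.1+277.3)/2 × 0.25 = 71.3
  [1.75→5.75]: (277.3+60.1)/2 × 4 = 674.8
  Sum = 1046.925 ng/mL·hr

AUC = 1047 ng/mL·hr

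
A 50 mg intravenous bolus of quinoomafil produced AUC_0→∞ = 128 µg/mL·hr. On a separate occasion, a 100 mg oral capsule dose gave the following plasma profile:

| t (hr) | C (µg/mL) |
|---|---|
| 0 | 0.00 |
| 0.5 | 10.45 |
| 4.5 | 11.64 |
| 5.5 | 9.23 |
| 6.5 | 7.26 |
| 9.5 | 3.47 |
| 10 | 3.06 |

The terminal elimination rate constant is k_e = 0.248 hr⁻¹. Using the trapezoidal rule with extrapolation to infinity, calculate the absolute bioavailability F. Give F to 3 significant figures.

Trapezoidal AUC_0→10 (oral capsule):
  [0→0.5]: (0.00+10.45)/2 × 0.5 = 2.6125
  [0.5→4.5]: (10.45+11.64)/2 × 4 = 44.18
  [4.5→5.5]: (11.64+9.23)/2 × 1 = 10.435
  [5.5→6.5]: (9.23+7.26)/2 × 1 = 8.245
  [6.5→9.5]: (7.26+3.47)/2 × 3 = 16.095
  [9.5→10]: (3.47+3.06)/2 × 0.5 = 1.6325
  Sum = 83.2 µg/mL·hr
Tail: C_last/k_e = 3.06/0.248 = 12.339
AUC_0→∞ (oral capsule) = 83.2 + 12.339 = 95.539 µg/mL·hr
F = (AUC_ev/D_ev)/(AUC_iv/D_iv) = (95.539/100)/(128/50) = 0.95539/2.56 = 0.3732

F = 0.373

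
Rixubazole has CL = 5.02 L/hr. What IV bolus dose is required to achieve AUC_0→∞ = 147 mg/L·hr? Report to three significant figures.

Dose = 738 mg

Dose_iv = CL × AUC_0→∞
     = 5.02 × 147 = 737.94 mg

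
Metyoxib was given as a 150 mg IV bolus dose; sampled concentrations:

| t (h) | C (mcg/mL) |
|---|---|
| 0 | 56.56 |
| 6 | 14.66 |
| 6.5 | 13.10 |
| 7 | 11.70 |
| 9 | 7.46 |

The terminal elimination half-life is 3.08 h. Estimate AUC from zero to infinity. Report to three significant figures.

AUC = 279 mcg/mL·h

Trapezoidal AUC_0→9:
  [0→6]: (56.56+14.66)/2 × 6 = 213.66
  [6→6.5]: (14.66+13.10)/2 × 0.5 = 6.94
  [6.5→7]: (13.10+11.70)/2 × 0.5 = 6.2
  [7→9]: (11.70+7.46)/2 × 2 = 19.16
  Sum = 245.96 mcg/mL·h
k_e = ln2 / t½ = 0.693147 / 3.08 = 0.2250 h^-1
Extrapolated tail: C_last / k_e = 7.46 / 0.225 = 33.156
AUC_0→∞ = 245.96 + 33.156 = 279.116 mcg/mL·h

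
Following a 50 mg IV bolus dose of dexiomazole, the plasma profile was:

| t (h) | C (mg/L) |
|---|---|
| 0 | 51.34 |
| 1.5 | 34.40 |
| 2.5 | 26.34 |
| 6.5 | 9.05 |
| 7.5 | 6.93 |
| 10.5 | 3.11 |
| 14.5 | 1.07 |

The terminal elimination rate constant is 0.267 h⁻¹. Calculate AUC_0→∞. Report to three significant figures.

AUC = 201 mg/L·h

Trapezoidal AUC_0→14.5:
  [0→1.5]: (51.34+34.40)/2 × 1.5 = 64.305
  [1.5→2.5]: (34.40+26.34)/2 × 1 = 30.37
  [2.5→6.5]: (26.34+9.05)/2 × 4 = 70.78
  [6.5→7.5]: (9.05+6.93)/2 × 1 = 7.99
  [7.5→10.5]: (6.93+3.11)/2 × 3 = 15.06
  [10.5→14.5]: (3.11+1.07)/2 × 4 = 8.36
  Sum = 196.865 mg/L·h
Extrapolated tail: C_last / k_e = 1.07 / 0.267 = 4.007
AUC_0→∞ = 196.865 + 4.007 = 200.872 mg/L·h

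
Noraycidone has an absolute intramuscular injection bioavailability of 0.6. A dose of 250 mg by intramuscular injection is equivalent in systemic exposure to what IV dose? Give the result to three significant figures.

Systemic exposure from an extravascular dose = F × D_ev, so the equivalent IV dose is F × D_ev.
D_iv = F × D_ev = 0.6 × 250 = 150 mg

D_iv = 150 mg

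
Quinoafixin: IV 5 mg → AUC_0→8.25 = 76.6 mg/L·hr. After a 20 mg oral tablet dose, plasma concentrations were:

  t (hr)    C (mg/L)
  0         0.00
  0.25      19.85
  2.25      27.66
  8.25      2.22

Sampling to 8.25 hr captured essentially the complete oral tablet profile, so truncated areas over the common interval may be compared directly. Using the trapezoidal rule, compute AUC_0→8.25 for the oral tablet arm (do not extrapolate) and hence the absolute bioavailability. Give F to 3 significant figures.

F = 0.456

Trapezoidal AUC_0→8.25 (oral tablet):
  [0→0.25]: (0.00+19.85)/2 × 0.25 = 2.48125
  [0.25→2.25]: (19.85+27.66)/2 × 2 = 47.51
  [2.25→8.25]: (27.66+2.22)/2 × 6 = 89.64
  Sum = 139.63125 mg/L·hr
F = (AUC_ev/D_ev)/(AUC_iv/D_iv) = (139.63125/20)/(76.6/5) = 6.9815625/15.32 = 0.4557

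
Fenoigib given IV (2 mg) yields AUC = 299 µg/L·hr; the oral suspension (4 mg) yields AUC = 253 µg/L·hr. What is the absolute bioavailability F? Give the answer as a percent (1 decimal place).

F = 42.3%

F = (AUC_ev / D_ev) / (AUC_iv / D_iv)
  = (253/4) / (299/2)
  = 63.25 / 149.5 = 0.4231
  = 42.31%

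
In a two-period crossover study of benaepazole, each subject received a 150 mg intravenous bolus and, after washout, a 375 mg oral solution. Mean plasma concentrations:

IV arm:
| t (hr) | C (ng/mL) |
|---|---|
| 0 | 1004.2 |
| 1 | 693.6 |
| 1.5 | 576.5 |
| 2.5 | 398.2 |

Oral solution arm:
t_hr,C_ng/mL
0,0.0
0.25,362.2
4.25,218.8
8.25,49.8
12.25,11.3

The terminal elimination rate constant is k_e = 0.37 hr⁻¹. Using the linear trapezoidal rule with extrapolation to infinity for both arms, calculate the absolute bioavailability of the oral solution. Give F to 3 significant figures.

Trapezoidal AUC_0→2.5 (IV):
  [0→1]: (1004.2+693.6)/2 × 1 = 848.9
  [1→1.5]: (693.6+576.5)/2 × 0.5 = 317.525
  [1.5→2.5]: (576.5+398.2)/2 × 1 = 487.35
  Sum = 1653.775 ng/mL·hr
IV tail: 398.2/0.37 = 1076.216; AUC_iv,0→∞ = 1653.775 + 1076.216 = 2729.991 ng/mL·hr
Trapezoidal AUC_0→12.25 (oral solution):
  [0→0.25]: (0.0+362.2)/2 × 0.25 = 45.275
  [0.25→4.25]: (362.2+218.8)/2 × 4 = 1162.0
  [4.25→8.25]: (218.8+49.8)/2 × 4 = 537.2
  [8.25→12.25]: (49.8+11.3)/2 × 4 = 122.2
  Sum = 1866.675 ng/mL·hr
oral solution tail: 11.3/0.37 = 30.541; AUC_ev,0→∞ = 1866.675 + 30.541 = 1897.216 ng/mL·hr
F = (AUC_ev/D_ev)/(AUC_iv/D_iv) = (1897.216/375)/(2729.991/150) = 5.05924/18.19994 = 0.2780

F = 0.278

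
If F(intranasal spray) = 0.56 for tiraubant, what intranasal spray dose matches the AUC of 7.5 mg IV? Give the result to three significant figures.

For equal systemic exposure: F × D_ev = D_iv
D_ev = D_iv / F = 7.5 / 0.56 = 13.3929 mg

D_intranasal = 13.4 mg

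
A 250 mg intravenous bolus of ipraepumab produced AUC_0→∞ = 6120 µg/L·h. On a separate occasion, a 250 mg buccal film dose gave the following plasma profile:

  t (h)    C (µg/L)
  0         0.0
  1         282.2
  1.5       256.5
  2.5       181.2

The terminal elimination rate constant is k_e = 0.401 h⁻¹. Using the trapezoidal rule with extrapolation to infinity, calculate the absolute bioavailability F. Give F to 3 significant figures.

Trapezoidal AUC_0→2.5 (buccal film):
  [0→1]: (0.0+282.2)/2 × 1 = 141.1
  [1→1.5]: (282.2+256.5)/2 × 0.5 = 134.675
  [1.5→2.5]: (256.5+181.2)/2 × 1 = 218.85
  Sum = 494.625 µg/L·h
Tail: C_last/k_e = 181.2/0.401 = 451.870
AUC_0→∞ (buccal film) = 494.625 + 451.870 = 946.495 µg/L·h
F = (AUC_ev/D_ev)/(AUC_iv/D_iv) = (946.495/250)/(6120/250) = 3.78598/24.48 = 0.1547

F = 0.155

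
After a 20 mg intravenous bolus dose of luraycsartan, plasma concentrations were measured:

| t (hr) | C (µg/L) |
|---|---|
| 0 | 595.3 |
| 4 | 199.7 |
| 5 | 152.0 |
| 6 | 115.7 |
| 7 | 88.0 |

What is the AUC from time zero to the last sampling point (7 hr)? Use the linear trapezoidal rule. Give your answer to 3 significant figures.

AUC = 2000 µg/L·hr

Trapezoidal AUC_0→7:
  [0→4]: (595.3+199.7)/2 × 4 = 1590.0
  [4→5]: (199.7+152.0)/2 × 1 = 175.85
  [5→6]: (152.0+115.7)/2 × 1 = 133.85
  [6→7]: (115.7+88.0)/2 × 1 = 101.85
  Sum = 2001.55 µg/L·hr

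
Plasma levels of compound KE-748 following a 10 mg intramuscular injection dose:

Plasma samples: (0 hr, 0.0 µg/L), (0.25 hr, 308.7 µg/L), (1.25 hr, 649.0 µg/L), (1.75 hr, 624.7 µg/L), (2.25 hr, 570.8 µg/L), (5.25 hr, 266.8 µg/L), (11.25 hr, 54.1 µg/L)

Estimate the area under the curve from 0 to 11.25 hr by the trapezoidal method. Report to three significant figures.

AUC = 3350 µg/L·hr

Trapezoidal AUC_0→11.25:
  [0→0.25]: (0.0+308.7)/2 × 0.25 = 38.5875
  [0.25→1.25]: (308.7+649.0)/2 × 1 = 478.85
  [1.25→1.75]: (649.0+624.7)/2 × 0.5 = 318.425
  [1.75→2.25]: (624.7+570.8)/2 × 0.5 = 298.875
  [2.25→5.25]: (570.8+266.8)/2 × 3 = 1256.4
  [5.25→11.25]: (266.8+54.1)/2 × 6 = 962.7
  Sum = 3353.8375 µg/L·hr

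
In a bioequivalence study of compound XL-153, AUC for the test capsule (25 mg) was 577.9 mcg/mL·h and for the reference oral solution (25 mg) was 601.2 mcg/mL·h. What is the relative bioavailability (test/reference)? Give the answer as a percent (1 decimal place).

F_rel = (AUC_test/D_test) / (AUC_ref/D_ref)
      = (577.9/25) / (601.2/25)
      = 23.116 / 24.048 = 0.9612 = 96.12%

F_rel = 96.1%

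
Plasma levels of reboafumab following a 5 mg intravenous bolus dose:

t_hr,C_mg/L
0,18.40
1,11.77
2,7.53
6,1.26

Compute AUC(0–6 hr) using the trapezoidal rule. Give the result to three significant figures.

Trapezoidal AUC_0→6:
  [0→1]: (18.40+11.77)/2 × 1 = 15.085
  [1→2]: (11.77+7.53)/2 × 1 = 9.65
  [2→6]: (7.53+1.26)/2 × 4 = 17.58
  Sum = 42.315 mg/L·hr

AUC = 42.3 mg/L·hr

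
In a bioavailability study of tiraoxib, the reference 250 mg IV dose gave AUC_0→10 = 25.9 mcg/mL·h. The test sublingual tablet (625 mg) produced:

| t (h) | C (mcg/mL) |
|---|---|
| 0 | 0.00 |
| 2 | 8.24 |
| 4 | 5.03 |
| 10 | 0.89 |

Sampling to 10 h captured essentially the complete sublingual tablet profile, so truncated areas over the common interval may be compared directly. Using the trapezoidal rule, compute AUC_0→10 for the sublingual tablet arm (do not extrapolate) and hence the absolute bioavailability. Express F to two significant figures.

Trapezoidal AUC_0→10 (sublingual tablet):
  [0→2]: (0.00+8.24)/2 × 2 = 8.24
  [2→4]: (8.24+5.03)/2 × 2 = 13.27
  [4→10]: (5.03+0.89)/2 × 6 = 17.76
  Sum = 39.27 mcg/mL·h
F = (AUC_ev/D_ev)/(AUC_iv/D_iv) = (39.27/625)/(25.9/250) = 0.062832/0.1036 = 0.6065

F = 0.61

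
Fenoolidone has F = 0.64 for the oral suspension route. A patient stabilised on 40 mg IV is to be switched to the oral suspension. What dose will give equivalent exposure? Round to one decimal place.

D_oral = 62.5 mg

For equal systemic exposure: F × D_ev = D_iv
D_ev = D_iv / F = 40 / 0.64 = 62.5 mg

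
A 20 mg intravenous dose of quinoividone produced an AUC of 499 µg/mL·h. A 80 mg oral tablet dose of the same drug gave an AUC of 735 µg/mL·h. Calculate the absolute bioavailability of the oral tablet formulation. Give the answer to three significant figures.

F = (AUC_ev / D_ev) / (AUC_iv / D_iv)
  = (735/80) / (499/20)
  = 9.1875 / 24.95 = 0.3682

F = 0.368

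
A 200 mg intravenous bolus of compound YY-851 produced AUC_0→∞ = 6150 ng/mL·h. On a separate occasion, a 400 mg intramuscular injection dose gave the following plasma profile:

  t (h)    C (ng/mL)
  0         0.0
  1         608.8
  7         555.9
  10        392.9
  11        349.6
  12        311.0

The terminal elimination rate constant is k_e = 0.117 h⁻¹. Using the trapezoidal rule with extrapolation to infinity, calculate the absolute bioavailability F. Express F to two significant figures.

F = 0.70

Trapezoidal AUC_0→12 (intramuscular injection):
  [0→1]: (0.0+608.8)/2 × 1 = 304.4
  [1→7]: (608.8+555.9)/2 × 6 = 3494.1
  [7→10]: (555.9+392.9)/2 × 3 = 1423.2
  [10→11]: (392.9+349.6)/2 × 1 = 371.25
  [11→12]: (349.6+311.0)/2 × 1 = 330.3
  Sum = 5923.25 ng/mL·h
Tail: C_last/k_e = 311.0/0.117 = 2658.120
AUC_0→∞ (intramuscular injection) = 5923.25 + 2658.120 = 8581.37 ng/mL·h
F = (AUC_ev/D_ev)/(AUC_iv/D_iv) = (8581.37/400)/(6150/200) = 21.453425/30.75 = 0.6977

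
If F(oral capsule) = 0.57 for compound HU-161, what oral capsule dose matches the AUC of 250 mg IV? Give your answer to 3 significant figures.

For equal systemic exposure: F × D_ev = D_iv
D_ev = D_iv / F = 250 / 0.57 = 438.596 mg

D_oral = 439 mg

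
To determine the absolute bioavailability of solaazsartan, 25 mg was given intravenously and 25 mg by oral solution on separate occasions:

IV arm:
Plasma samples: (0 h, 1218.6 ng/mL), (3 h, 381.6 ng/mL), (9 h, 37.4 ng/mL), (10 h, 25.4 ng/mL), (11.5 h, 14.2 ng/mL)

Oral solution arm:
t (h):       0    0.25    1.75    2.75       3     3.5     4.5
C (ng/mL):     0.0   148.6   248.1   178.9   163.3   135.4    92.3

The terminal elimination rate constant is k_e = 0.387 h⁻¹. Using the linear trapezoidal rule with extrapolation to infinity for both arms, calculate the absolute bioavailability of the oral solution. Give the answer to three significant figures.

Trapezoidal AUC_0→11.5 (IV):
  [0→3]: (1218.6+381.6)/2 × 3 = 2400.3
  [3→9]: (381.6+37.4)/2 × 6 = 1257.0
  [9→10]: (37.4+25.4)/2 × 1 = 31.4
  [10→11.5]: (25.4+14.2)/2 × 1.5 = 29.7
  Sum = 3718.4 ng/mL·h
IV tail: 14.2/0.387 = 36.693; AUC_iv,0→∞ = 3718.4 + 36.693 = 3755.093 ng/mL·h
Trapezoidal AUC_0→4.5 (oral solution):
  [0→0.25]: (0.0+148.6)/2 × 0.25 = 18.575
  [0.25→1.75]: (148.6+248.1)/2 × 1.5 = 297.525
  [1.75→2.75]: (248.1+178.9)/2 × 1 = 213.5
  [2.75→3]: (178.9+163.3)/2 × 0.25 = 42.775
  [3→3.5]: (163.3+135.4)/2 × 0.5 = 74.675
  [3.5→4.5]: (135.4+92.3)/2 × 1 = 113.85
  Sum = 760.9 ng/mL·h
oral solution tail: 92.3/0.387 = 238.501; AUC_ev,0→∞ = 760.9 + 238.501 = 999.401 ng/mL·h
F = (AUC_ev/D_ev)/(AUC_iv/D_iv) = (999.401/25)/(3755.093/25) = 39.97604/150.20372 = 0.2661

F = 0.266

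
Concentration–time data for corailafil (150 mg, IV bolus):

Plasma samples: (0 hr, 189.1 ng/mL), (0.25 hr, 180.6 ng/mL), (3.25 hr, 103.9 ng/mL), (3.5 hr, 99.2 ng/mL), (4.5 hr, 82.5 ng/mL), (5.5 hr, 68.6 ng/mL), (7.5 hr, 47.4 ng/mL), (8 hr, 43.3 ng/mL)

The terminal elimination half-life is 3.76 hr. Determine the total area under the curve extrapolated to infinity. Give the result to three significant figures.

Trapezoidal AUC_0→8:
  [0→0.25]: (189.1+180.6)/2 × 0.25 = 46.2125
  [0.25→3.25]: (180.6+103.9)/2 × 3 = 426.75
  [3.25→3.5]: (103.9+99.2)/2 × 0.25 = 25.3875
  [3.5→4.5]: (99.2+82.5)/2 × 1 = 90.85
  [4.5→5.5]: (82.5+68.6)/2 × 1 = 75.55
  [5.5→7.5]: (68.6+47.4)/2 × 2 = 116.0
  [7.5→8]: (47.4+43.3)/2 × 0.5 = 22.675
  Sum = 803.425 ng/mL·hr
k_e = ln2 / t½ = 0.693147 / 3.76 = 0.1843 hr^-1
Extrapolated tail: C_last / k_e = 43.3 / 0.1843 = 234.943
AUC_0→∞ = 803.425 + 234.943 = 1038.368 ng/mL·hr

AUC = 1040 ng/mL·hr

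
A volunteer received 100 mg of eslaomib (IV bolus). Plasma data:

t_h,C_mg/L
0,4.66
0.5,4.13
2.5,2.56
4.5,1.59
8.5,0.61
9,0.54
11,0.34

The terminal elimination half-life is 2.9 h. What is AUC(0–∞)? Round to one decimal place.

Trapezoidal AUC_0→11:
  [0→0.5]: (4.66+4.13)/2 × 0.5 = 2.1975
  [0.5→2.5]: (4.13+2.56)/2 × 2 = 6.69
  [2.5→4.5]: (2.56+1.59)/2 × 2 = 4.15
  [4.5→8.5]: (1.59+0.61)/2 × 4 = 4.4
  [8.5→9]: (0.61+0.54)/2 × 0.5 = 0.2875
  [9→11]: (0.54+0.34)/2 × 2 = 0.88
  Sum = 18.605 mg/L·h
k_e = ln2 / t½ = 0.693147 / 2.9 = 0.2390 h^-1
Extrapolated tail: C_last / k_e = 0.34 / 0.239 = 1.423
AUC_0→∞ = 18.605 + 1.423 = 20.028 mg/L·h

AUC = 20.0 mg/L·h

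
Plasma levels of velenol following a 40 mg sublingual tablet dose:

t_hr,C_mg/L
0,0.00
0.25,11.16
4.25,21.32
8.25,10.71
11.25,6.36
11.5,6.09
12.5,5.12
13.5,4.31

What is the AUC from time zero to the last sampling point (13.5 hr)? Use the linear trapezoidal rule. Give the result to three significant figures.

Trapezoidal AUC_0→13.5:
  [0→0.25]: (0.00+11.16)/2 × 0.25 = 1.395
  [0.25→4.25]: (11.16+21.32)/2 × 4 = 64.96
  [4.25→8.25]: (21.32+10.71)/2 × 4 = 64.06
  [8.25→11.25]: (10.71+6.36)/2 × 3 = 25.605
  [11.25→11.5]: (6.36+6.09)/2 × 0.25 = 1.55625
  [11.5→12.5]: (6.09+5.12)/2 × 1 = 5.605
  [12.5→13.5]: (5.12+4.31)/2 × 1 = 4.715
  Sum = 167.89625 mg/L·hr

AUC = 168 mg/L·hr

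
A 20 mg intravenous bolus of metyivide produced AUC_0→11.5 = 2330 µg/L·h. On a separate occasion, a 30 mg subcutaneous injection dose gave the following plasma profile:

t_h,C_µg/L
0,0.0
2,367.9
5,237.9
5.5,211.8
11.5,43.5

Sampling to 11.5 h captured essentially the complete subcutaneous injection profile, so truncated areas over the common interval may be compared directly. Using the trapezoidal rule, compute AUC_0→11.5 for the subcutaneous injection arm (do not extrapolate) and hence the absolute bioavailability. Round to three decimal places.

F = 0.617

Trapezoidal AUC_0→11.5 (subcutaneous injection):
  [0→2]: (0.0+367.9)/2 × 2 = 367.9
  [2→5]: (367.9+237.9)/2 × 3 = 908.7
  [5→5.5]: (237.9+211.8)/2 × 0.5 = 112.425
  [5.5→11.5]: (211.8+43.5)/2 × 6 = 765.9
  Sum = 2154.925 µg/L·h
F = (AUC_ev/D_ev)/(AUC_iv/D_iv) = (2154.925/30)/(2330/20) = 71.8308/116.5 = 0.6166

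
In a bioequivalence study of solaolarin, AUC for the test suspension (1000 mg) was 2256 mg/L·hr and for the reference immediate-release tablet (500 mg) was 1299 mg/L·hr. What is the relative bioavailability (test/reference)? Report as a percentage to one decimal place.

F_rel = 86.8%

F_rel = (AUC_test/D_test) / (AUC_ref/D_ref)
      = (2256/1000) / (1299/500)
      = 2.256 / 2.598 = 0.8684 = 86.84%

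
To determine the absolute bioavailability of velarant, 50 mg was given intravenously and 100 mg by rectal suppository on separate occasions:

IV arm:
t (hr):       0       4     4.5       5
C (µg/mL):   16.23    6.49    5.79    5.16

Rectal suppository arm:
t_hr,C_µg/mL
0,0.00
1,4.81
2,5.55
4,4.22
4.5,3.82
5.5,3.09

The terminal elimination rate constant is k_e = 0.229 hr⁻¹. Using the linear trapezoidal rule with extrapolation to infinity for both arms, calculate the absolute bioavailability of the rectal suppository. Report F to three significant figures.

F = 0.246

Trapezoidal AUC_0→5 (IV):
  [0→4]: (16.23+6.49)/2 × 4 = 45.44
  [4→4.5]: (6.49+5.79)/2 × 0.5 = 3.07
  [4.5→5]: (5.79+5.16)/2 × 0.5 = 2.7375
  Sum = 51.2475 µg/mL·hr
IV tail: 5.16/0.229 = 22.533; AUC_iv,0→∞ = 51.2475 + 22.533 = 73.7805 µg/mL·hr
Trapezoidal AUC_0→5.5 (rectal suppository):
  [0→1]: (0.00+4.81)/2 × 1 = 2.405
  [1→2]: (4.81+5.55)/2 × 1 = 5.18
  [2→4]: (5.55+4.22)/2 × 2 = 9.77
  [4→4.5]: (4.22+3.82)/2 × 0.5 = 2.01
  [4.5→5.5]: (3.82+3.09)/2 × 1 = 3.455
  Sum = 22.82 µg/mL·hr
rectal suppository tail: 3.09/0.229 = 13.493; AUC_ev,0→∞ = 22.82 + 13.493 = 36.313 µg/mL·hr
F = (AUC_ev/D_ev)/(AUC_iv/D_iv) = (36.313/100)/(73.7805/50) = 0.36313/1.47561 = 0.2461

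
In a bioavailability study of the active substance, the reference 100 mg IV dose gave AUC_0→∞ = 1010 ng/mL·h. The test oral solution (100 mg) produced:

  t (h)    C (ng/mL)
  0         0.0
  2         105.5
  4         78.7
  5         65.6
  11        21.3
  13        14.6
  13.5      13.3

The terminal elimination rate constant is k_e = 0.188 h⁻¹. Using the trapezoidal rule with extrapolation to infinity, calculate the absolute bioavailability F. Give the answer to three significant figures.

Trapezoidal AUC_0→13.5 (oral solution):
  [0→2]: (0.0+105.5)/2 × 2 = 105.5
  [2→4]: (105.5+78.7)/2 × 2 = 184.2
  [4→5]: (78.7+65.6)/2 × 1 = 72.15
  [5→11]: (65.6+21.3)/2 × 6 = 260.7
  [11→13]: (21.3+14.6)/2 × 2 = 35.9
  [13→13.5]: (14.6+13.3)/2 × 0.5 = 6.975
  Sum = 665.425 ng/mL·h
Tail: C_last/k_e = 13.3/0.188 = 70.745
AUC_0→∞ (oral solution) = 665.425 + 70.745 = 736.17 ng/mL·h
F = (AUC_ev/D_ev)/(AUC_iv/D_iv) = (736.17/100)/(1010/100) = 7.3617/10.1 = 0.7289

F = 0.729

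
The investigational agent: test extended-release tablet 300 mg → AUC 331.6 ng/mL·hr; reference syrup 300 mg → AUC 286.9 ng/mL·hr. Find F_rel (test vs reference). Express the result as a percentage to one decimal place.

F_rel = (AUC_test/D_test) / (AUC_ref/D_ref)
      = (331.6/300) / (286.9/300)
      = 1.10533 / 0.956333 = 1.1558 = 115.58%

F_rel = 115.6%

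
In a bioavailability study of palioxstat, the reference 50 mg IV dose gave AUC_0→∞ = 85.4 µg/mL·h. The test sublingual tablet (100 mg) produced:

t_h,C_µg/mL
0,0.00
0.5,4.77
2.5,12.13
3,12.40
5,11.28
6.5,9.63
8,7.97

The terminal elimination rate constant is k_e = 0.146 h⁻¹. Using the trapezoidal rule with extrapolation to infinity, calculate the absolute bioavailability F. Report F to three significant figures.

F = 0.769

Trapezoidal AUC_0→8 (sublingual tablet):
  [0→0.5]: (0.00+4.77)/2 × 0.5 = 1.1925
  [0.5→2.5]: (4.77+12.13)/2 × 2 = 16.9
  [2.5→3]: (12.13+12.40)/2 × 0.5 = 6.1325
  [3→5]: (12.40+11.28)/2 × 2 = 23.68
  [5→6.5]: (11.28+9.63)/2 × 1.5 = 15.6825
  [6.5→8]: (9.63+7.97)/2 × 1.5 = 13.2
  Sum = 76.7875 µg/mL·h
Tail: C_last/k_e = 7.97/0.146 = 54.589
AUC_0→∞ (sublingual tablet) = 76.7875 + 54.589 = 131.3765 µg/mL·h
F = (AUC_ev/D_ev)/(AUC_iv/D_iv) = (131.3765/100)/(85.4/50) = 1.313765/1.708 = 0.7692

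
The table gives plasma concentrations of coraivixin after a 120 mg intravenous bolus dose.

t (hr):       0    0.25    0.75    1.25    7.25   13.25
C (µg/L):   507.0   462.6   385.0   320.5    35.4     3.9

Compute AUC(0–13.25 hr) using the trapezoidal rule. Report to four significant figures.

AUC = 1695 µg/L·hr

Trapezoidal AUC_0→13.25:
  [0→0.25]: (507.0+462.6)/2 × 0.25 = 121.2
  [0.25→0.75]: (462.6+385.0)/2 × 0.5 = 211.9
  [0.75→1.25]: (385.0+320.5)/2 × 0.5 = 176.375
  [1.25→7.25]: (320.5+35.4)/2 × 6 = 1067.7
  [7.25→13.25]: (35.4+3.9)/2 × 6 = 117.9
  Sum = 1695.075 µg/L·hr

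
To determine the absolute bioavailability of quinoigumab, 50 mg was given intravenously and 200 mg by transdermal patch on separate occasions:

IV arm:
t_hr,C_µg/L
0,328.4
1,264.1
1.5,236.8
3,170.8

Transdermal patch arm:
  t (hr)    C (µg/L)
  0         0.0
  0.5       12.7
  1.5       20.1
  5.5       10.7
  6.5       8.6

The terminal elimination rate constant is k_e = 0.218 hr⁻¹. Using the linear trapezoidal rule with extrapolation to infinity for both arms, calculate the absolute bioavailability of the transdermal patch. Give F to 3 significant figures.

F = 0.0216

Trapezoidal AUC_0→3 (IV):
  [0→1]: (328.4+264.1)/2 × 1 = 296.25
  [1→1.5]: (264.1+236.8)/2 × 0.5 = 125.225
  [1.5→3]: (236.8+170.8)/2 × 1.5 = 305.7
  Sum = 727.175 µg/L·hr
IV tail: 170.8/0.218 = 783.486; AUC_iv,0→∞ = 727.175 + 783.486 = 1510.661 µg/L·hr
Trapezoidal AUC_0→6.5 (transdermal patch):
  [0→0.5]: (0.0+12.7)/2 × 0.5 = 3.175
  [0.5→1.5]: (12.7+20.1)/2 × 1 = 16.4
  [1.5→5.5]: (20.1+10.7)/2 × 4 = 61.6
  [5.5→6.5]: (10.7+8.6)/2 × 1 = 9.65
  Sum = 90.825 µg/L·hr
transdermal patch tail: 8.6/0.218 = 39.450; AUC_ev,0→∞ = 90.825 + 39.450 = 130.275 µg/L·hr
F = (AUC_ev/D_ev)/(AUC_iv/D_iv) = (130.275/200)/(1510.661/50) = 0.651375/30.21322 = 0.0216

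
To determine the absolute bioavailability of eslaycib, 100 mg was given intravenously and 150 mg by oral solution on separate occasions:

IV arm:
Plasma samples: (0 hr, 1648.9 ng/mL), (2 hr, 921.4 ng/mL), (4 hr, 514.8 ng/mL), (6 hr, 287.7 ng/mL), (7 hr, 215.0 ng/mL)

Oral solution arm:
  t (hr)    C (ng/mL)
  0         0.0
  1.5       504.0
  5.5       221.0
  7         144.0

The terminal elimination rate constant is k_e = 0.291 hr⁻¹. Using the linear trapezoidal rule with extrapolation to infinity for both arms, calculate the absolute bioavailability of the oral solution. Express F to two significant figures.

Trapezoidal AUC_0→7 (IV):
  [0→2]: (1648.9+921.4)/2 × 2 = 2570.3
  [2→4]: (921.4+514.8)/2 × 2 = 1436.2
  [4→6]: (514.8+287.7)/2 × 2 = 802.5
  [6→7]: (287.7+215.0)/2 × 1 = 251.35
  Sum = 5060.35 ng/mL·hr
IV tail: 215.0/0.291 = 738.832; AUC_iv,0→∞ = 5060.35 + 738.832 = 5799.182 ng/mL·hr
Trapezoidal AUC_0→7 (oral solution):
  [0→1.5]: (0.0+504.0)/2 × 1.5 = 378.0
  [1.5→5.5]: (504.0+221.0)/2 × 4 = 1450.0
  [5.5→7]: (221.0+144.0)/2 × 1.5 = 273.75
  Sum = 2101.75 ng/mL·hr
oral solution tail: 144.0/0.291 = 494.845; AUC_ev,0→∞ = 2101.75 + 494.845 = 2596.595 ng/mL·hr
F = (AUC_ev/D_ev)/(AUC_iv/D_iv) = (2596.595/150)/(5799.182/100) = 17.3106/57.99182 = 0.2985

F = 0.30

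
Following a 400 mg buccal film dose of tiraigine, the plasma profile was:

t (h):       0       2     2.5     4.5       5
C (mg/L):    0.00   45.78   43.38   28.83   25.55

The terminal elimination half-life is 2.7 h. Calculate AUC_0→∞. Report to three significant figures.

AUC = 253 mg/L·h

Trapezoidal AUC_0→5:
  [0→2]: (0.00+45.78)/2 × 2 = 45.78
  [2→2.5]: (45.78+43.38)/2 × 0.5 = 22.29
  [2.5→4.5]: (43.38+28.83)/2 × 2 = 72.21
  [4.5→5]: (28.83+25.55)/2 × 0.5 = 13.595
  Sum = 153.875 mg/L·h
k_e = ln2 / t½ = 0.693147 / 2.7 = 0.2567 h^-1
Extrapolated tail: C_last / k_e = 25.55 / 0.2567 = 99.533
AUC_0→∞ = 153.875 + 99.533 = 253.408 mg/L·h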